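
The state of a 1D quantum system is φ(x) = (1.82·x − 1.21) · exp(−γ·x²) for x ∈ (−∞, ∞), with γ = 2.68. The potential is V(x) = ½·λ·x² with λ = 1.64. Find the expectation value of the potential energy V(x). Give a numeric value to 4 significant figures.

0.1032

⟨V⟩ = ∫ V(x)·|φ|² dx / ∫|φ|² dx.
Expand each integrand as polynomial × e^(−2γx²) and use ∫x^(2j)·e^(−2γx²) dx = (2j−1)!!/(4γ)^j · √(π/(2γ)), odd powers → 0; here √(π/(2γ)) = 0.76558.
State is unnormalized: ∫|φ|² dx = 1.3575, and ∫φ*·V(x)·φ dx = 0.14002, so ⟨V⟩ = 0.14002 / 1.3575.
⟨V⟩ = 0.10315.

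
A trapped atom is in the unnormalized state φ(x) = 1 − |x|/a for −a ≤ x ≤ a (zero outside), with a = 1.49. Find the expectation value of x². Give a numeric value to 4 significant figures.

0.2220

⟨x²⟩ = ∫ x²·|φ|² dx / ∫|φ|² dx (integrals over the domain).
φ is even, so ∫ over [−a, a] = 2∫₀ᵃ with φ = 1 − x/a there: ∫₀ᵃ (1 − x/a)² dx = a/3, ∫₀ᵃ x²(1 − x/a)² dx = a³/30, ∫₀ᵃ x⁴(1 − x/a)² dx = a⁵/105.
State is unnormalized: ∫|φ|² dx = 0.99333, and ∫φ*·x²·φ dx = 0.22053, so ⟨x²⟩ = 0.22053 / 0.99333.
⟨x²⟩ = 0.22201.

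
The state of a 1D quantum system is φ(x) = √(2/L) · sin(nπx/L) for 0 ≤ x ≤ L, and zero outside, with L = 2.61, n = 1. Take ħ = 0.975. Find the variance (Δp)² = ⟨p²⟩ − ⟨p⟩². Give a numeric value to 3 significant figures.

Compute ⟨p⟩ and ⟨p²⟩ separately; (Δp)² = ⟨p²⟩ − ⟨p⟩².
d/dx sin(nπx/L) = (nπ/L)·cos(nπx/L) and d²/dx² sin(nπx/L) = −(nπ/L)²·sin(nπx/L); on 0 ≤ x ≤ L, ∫sin²(nπx/L) dx = L/2 and ∫sin(nπx/L)·cos(nπx/L) dx = 0.
⟨p⟩ = 0.0000 and ⟨p²⟩ = 1.3773.
(Δp)² = 1.3773 − (0.0000)² = 1.3773.

1.38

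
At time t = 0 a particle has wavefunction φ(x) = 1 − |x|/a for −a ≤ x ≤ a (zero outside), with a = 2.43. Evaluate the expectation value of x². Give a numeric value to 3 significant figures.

0.590

⟨x²⟩ = ∫ x²·|φ|² dx / ∫|φ|² dx (integrals over the domain).
φ is even, so ∫ over [−a, a] = 2∫₀ᵃ with φ = 1 − x/a there: ∫₀ᵃ (1 − x/a)² dx = a/3, ∫₀ᵃ x²(1 − x/a)² dx = a³/30, ∫₀ᵃ x⁴(1 − x/a)² dx = a⁵/105.
State is unnormalized: ∫|φ|² dx = 1.6200, and ∫φ*·x²·φ dx = 0.95659, so ⟨x²⟩ = 0.95659 / 1.6200.
⟨x²⟩ = 0.59049.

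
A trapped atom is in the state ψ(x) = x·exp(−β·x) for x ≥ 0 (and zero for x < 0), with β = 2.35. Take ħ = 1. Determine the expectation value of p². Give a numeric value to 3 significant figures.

5.52

p² ψ = −ħ² d²ψ/dx²; ⟨p²⟩ = −ħ² ∫ ψ*·ψ'' dx / ∫|ψ|² dx.
Differentiate x·exp(−β·x) with the product rule; every integrand then reduces to terms xʲ·e^(−2βx) on [0, ∞), with ∫₀^∞ xʲ·e^(−2βx) dx = j!/(2β)^(j+1).
State is unnormalized: ∫|ψ|² dx = 0.019264, and ∫ψ*·(−ħ² ψ'') dx = 0.10638, so ⟨p²⟩ = 0.10638 / 0.019264.
⟨p²⟩ = 5.5225.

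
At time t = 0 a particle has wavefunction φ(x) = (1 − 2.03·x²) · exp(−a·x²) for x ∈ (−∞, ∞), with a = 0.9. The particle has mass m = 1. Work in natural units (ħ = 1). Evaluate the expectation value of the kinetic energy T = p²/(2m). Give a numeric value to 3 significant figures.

T = −(ħ²/2m) d²/dx², so ⟨T⟩ = −(ħ²/2m) ∫ φ*·φ'' dx / ∫|φ|² dx; with m = 1.
Expand each integrand as polynomial × e^(−2ax²) and use ∫x^(2j)·e^(−2ax²) dx = (2j−1)!!/(4a)^j · √(π/(2a)), odd powers → 0; here √(π/(2a)) = 1.3211. Differentiate with the product rule, d/dx e^(−ax²) = −2ax·e^(−ax²).
State is unnormalized: ∫|φ|² dx = 1.0914, and ∫φ*·(−ħ²/2m · φ'') dx = 2.5882, so ⟨T⟩ = 2.5882 / 1.0914.
⟨T⟩ = 2.3714.

2.37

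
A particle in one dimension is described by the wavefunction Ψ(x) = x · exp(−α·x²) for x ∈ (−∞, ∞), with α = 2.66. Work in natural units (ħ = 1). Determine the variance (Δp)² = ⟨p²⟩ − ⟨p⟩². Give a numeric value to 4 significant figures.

Compute ⟨p⟩ and ⟨p²⟩ separately; (Δp)² = ⟨p²⟩ − ⟨p⟩².
Expand each integrand as polynomial × e^(−2αx²) and use ∫x^(2j)·e^(−2αx²) dx = (2j−1)!!/(4α)^j · √(π/(2α)), odd powers → 0; here √(π/(2α)) = 0.76846. Differentiate with the product rule, d/dx e^(−αx²) = −2αx·e^(−αx²).
Normalization: ∫|Ψ|² dx = 0.072223.
⟨p⟩ = 0.0000 and ⟨p²⟩ = 7.9800.
(Δp)² = 7.9800 − (0.0000)² = 7.9800.

7.980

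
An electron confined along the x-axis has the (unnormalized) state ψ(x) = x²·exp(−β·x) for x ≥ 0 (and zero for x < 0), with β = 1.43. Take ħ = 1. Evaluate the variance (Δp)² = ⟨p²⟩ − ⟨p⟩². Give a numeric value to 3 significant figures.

0.682

Compute ⟨p⟩ and ⟨p²⟩ separately; (Δp)² = ⟨p²⟩ − ⟨p⟩².
Differentiate x²·exp(−β·x) with the product rule; every integrand then reduces to terms xʲ·e^(−2βx) on [0, ∞), with ∫₀^∞ xʲ·e^(−2βx) dx = j!/(2β)^(j+1).
Normalization: ∫|ψ|² dx = 0.12542.
⟨p⟩ = 0.0000 and ⟨p²⟩ = 0.68163.
(Δp)² = 0.68163 − (0.0000)² = 0.68163.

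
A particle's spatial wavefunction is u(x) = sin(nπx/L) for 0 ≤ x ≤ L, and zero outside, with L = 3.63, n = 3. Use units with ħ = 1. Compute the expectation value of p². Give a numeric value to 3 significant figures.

p² u = −ħ² d²u/dx²; ⟨p²⟩ = −ħ² ∫ u*·u'' dx / ∫|u|² dx.
d/dx sin(nπx/L) = (nπ/L)·cos(nπx/L) and d²/dx² sin(nπx/L) = −(nπ/L)²·sin(nπx/L); on 0 ≤ x ≤ L, ∫sin²(nπx/L) dx = L/2 and ∫sin(nπx/L)·cos(nπx/L) dx = 0.
State is unnormalized: ∫|u|² dx = 1.8150, and ∫u*·(−ħ² u'') dx = 12.235, so ⟨p²⟩ = 12.235 / 1.8150.
⟨p²⟩ = 6.7411.

6.74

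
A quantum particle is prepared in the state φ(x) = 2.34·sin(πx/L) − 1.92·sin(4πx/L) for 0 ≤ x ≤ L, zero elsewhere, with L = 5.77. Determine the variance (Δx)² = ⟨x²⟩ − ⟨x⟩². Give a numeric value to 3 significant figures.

Compute ⟨x⟩ and ⟨x²⟩ separately, then (Δx)² = ⟨x²⟩ − ⟨x⟩².
On 0 ≤ x ≤ L (j ≠ l): ∫sin²(jπx/L) dx = L/2, ∫sin(jπx/L)·sin(lπx/L) dx = 0; diagonal moments ∫x·sin²(jπx/L) dx = L²/4, ∫x²·sin²(jπx/L) dx = L³·(1/6 − 1/(4j²π²)); cross terms ∫x·sin(jπx/L)·sin(lπx/L) dx = 0 for j + l even and −4jlL²/(π²(j² − l²)²) for j + l odd, ∫x²·sin(jπx/L)·sin(lπx/L) dx = (−1)^(j+l)·4jlL³/(π²(j² − l²)²); higher powers the same way via product-to-sum and parts.
Normalization: ∫|φ|² dx = 26.432.
⟨x⟩ = 2.9665 and ⟨x²⟩ = 10.518.
(Δx)² = 10.518 − (2.9665)² = 1.7173.

1.72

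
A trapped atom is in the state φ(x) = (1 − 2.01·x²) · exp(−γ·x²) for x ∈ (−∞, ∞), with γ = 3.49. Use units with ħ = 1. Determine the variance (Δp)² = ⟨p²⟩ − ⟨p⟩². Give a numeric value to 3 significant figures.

Compute ⟨p⟩ and ⟨p²⟩ separately; (Δp)² = ⟨p²⟩ − ⟨p⟩².
Expand each integrand as polynomial × e^(−2γx²) and use ∫x^(2j)·e^(−2γx²) dx = (2j−1)!!/(4γ)^j · √(π/(2γ)), odd powers → 0; here √(π/(2γ)) = 0.67088. Differentiate with the product rule, d/dx e^(−γx²) = −2γx·e^(−γx²).
Normalization: ∫|φ|² dx = 0.51942.
⟨p⟩ = 0.0000 and ⟨p²⟩ = 6.4599.
(Δp)² = 6.4599 − (0.0000)² = 6.4599.

6.46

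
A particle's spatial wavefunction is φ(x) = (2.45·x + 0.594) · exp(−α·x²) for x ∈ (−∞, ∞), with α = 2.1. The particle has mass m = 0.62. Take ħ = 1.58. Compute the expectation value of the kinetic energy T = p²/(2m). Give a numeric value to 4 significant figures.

T = −(ħ²/2m) d²/dx², so ⟨T⟩ = −(ħ²/2m) ∫ φ*·φ'' dx / ∫|φ|² dx; with m = 0.62.
Expand each integrand as polynomial × e^(−2αx²) and use ∫x^(2j)·e^(−2αx²) dx = (2j−1)!!/(4α)^j · √(π/(2α)), odd powers → 0; here √(π/(2α)) = 0.86487. Differentiate with the product rule, d/dx e^(−αx²) = −2αx·e^(−αx²).
State is unnormalized: ∫|φ|² dx = 0.92318, and ∫φ*·(−ħ²/2m · φ'') dx = 9.1287, so ⟨T⟩ = 9.1287 / 0.92318.
⟨T⟩ = 9.8883.

9.888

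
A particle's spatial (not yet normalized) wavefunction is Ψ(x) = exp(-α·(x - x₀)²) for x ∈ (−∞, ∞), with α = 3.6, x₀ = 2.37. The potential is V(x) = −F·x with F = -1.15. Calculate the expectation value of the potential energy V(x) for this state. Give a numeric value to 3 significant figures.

⟨V⟩ = ∫ V(x)·|Ψ|² dx / ∫|Ψ|² dx.
Gaussian moments (u = x − x₀): ∫u^(2j)·e^(−2αu²) du = (2j−1)!!/(4α)^j · √(π/(2α)), odd powers integrate to 0; here √(π/(2α)) = 0.66055.
State is unnormalized: ∫|Ψ|² dx = 0.66055, and ∫Ψ*·V(x)·Ψ dx = 1.8003, so ⟨V⟩ = 1.8003 / 0.66055.
⟨V⟩ = 2.7255.

2.73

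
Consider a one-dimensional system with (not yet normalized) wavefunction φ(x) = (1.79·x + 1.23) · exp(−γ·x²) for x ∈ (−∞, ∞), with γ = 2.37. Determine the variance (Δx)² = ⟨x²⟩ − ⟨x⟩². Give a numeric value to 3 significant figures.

0.0810

Compute ⟨x⟩ and ⟨x²⟩ separately, then (Δx)² = ⟨x²⟩ − ⟨x⟩².
Expand each integrand as polynomial × e^(−2γx²) and use ∫x^(2j)·e^(−2γx²) dx = (2j−1)!!/(4γ)^j · √(π/(2γ)), odd powers → 0; here √(π/(2γ)) = 0.81412.
Normalization: ∫|φ|² dx = 1.5068.
⟨x⟩ = 0.25096 and ⟨x²⟩ = 0.14401.
(Δx)² = 0.14401 − (0.25096)² = 0.081030.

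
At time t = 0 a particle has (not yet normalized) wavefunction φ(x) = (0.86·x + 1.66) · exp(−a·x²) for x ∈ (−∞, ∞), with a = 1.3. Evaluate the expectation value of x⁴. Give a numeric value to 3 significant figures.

0.133

⟨x⁴⟩ = ∫ x⁴·|φ|² dx / ∫|φ|² dx (integrals over the domain).
Expand each integrand as polynomial × e^(−2ax²) and use ∫x^(2j)·e^(−2ax²) dx = (2j−1)!!/(4a)^j · √(π/(2a)), odd powers → 0; here √(π/(2a)) = 1.0992.
State is unnormalized: ∫|φ|² dx = 3.1854, and ∫φ*·x⁴·φ dx = 0.42279, so ⟨x⁴⟩ = 0.42279 / 3.1854.
⟨x⁴⟩ = 0.13273.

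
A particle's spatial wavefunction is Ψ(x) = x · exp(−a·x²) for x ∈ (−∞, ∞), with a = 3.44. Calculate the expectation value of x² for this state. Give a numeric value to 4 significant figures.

⟨x²⟩ = ∫ x²·|Ψ|² dx / ∫|Ψ|² dx (integrals over the domain).
Expand each integrand as polynomial × e^(−2ax²) and use ∫x^(2j)·e^(−2ax²) dx = (2j−1)!!/(4a)^j · √(π/(2a)), odd powers → 0; here √(π/(2a)) = 0.67574.
State is unnormalized: ∫|Ψ|² dx = 0.049109, and ∫Ψ*·x²·Ψ dx = 0.010707, so ⟨x²⟩ = 0.010707 / 0.049109.
⟨x²⟩ = 0.21802.

0.2180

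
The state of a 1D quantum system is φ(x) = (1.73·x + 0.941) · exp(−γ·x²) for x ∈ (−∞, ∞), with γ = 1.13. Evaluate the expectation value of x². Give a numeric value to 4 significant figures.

0.4106

⟨x²⟩ = ∫ x²·|φ|² dx / ∫|φ|² dx (integrals over the domain).
Expand each integrand as polynomial × e^(−2γx²) and use ∫x^(2j)·e^(−2γx²) dx = (2j−1)!!/(4γ)^j · √(π/(2γ)), odd powers → 0; here √(π/(2γ)) = 1.1790.
State is unnormalized: ∫|φ|² dx = 1.8247, and ∫φ*·x²·φ dx = 0.74913, so ⟨x²⟩ = 0.74913 / 1.8247.
⟨x²⟩ = 0.41055.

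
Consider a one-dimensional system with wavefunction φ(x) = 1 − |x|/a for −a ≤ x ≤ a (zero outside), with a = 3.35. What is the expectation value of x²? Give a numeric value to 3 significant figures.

⟨x²⟩ = ∫ x²·|φ|² dx / ∫|φ|² dx (integrals over the domain).
φ is even, so ∫ over [−a, a] = 2∫₀ᵃ with φ = 1 − x/a there: ∫₀ᵃ (1 − x/a)² dx = a/3, ∫₀ᵃ x²(1 − x/a)² dx = a³/30, ∫₀ᵃ x⁴(1 − x/a)² dx = a⁵/105.
State is unnormalized: ∫|φ|² dx = 2.2333, and ∫φ*·x²·φ dx = 2.5064, so ⟨x²⟩ = 2.5064 / 2.2333.
⟨x²⟩ = 1.1223.

1.12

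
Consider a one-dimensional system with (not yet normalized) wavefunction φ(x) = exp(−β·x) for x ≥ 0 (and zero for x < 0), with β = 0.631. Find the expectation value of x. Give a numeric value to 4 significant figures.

0.7924

⟨x⟩ = ∫ x·|φ|² dx / ∫|φ|² dx (integrals over the domain).
Every integrand reduces to terms xʲ·e^(−2βx) on [0, ∞); use ∫₀^∞ xʲ·e^(−2βx) dx = j!/(2β)^(j+1).
State is unnormalized: ∫|φ|² dx = 0.79239, and ∫φ*·x·φ dx = 0.62789, so ⟨x⟩ = 0.62789 / 0.79239.
⟨x⟩ = 0.79239.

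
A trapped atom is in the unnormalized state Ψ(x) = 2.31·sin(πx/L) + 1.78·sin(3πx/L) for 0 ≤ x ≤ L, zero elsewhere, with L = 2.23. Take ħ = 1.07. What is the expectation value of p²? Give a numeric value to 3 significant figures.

9.04

p² Ψ = −ħ² d²Ψ/dx²; ⟨p²⟩ = −ħ² ∫ Ψ*·Ψ'' dx / ∫|Ψ|² dx.
d²/dx² sin(jπx/L) = −(jπ/L)²·sin(jπx/L); on 0 ≤ x ≤ L, ∫sin²(jπx/L) dx = L/2 and ∫sin(jπx/L)·sin(lπx/L) dx = 0 for j ≠ l, so only diagonal terms survive in ∫|Ψ|² and ∫Ψ·Ψ″; ∫Ψ·Ψ′ dx = [Ψ²/2] between the walls = 0.
State is unnormalized: ∫|Ψ|² dx = 9.4825, and ∫Ψ*·(−ħ² Ψ'') dx = 85.766, so ⟨p²⟩ = 85.766 / 9.4825.
⟨p²⟩ = 9.0446.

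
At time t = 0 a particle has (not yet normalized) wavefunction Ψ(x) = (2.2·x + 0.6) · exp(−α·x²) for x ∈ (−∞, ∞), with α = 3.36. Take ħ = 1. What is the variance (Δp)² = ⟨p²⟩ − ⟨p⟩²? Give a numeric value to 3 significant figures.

6.72

Compute ⟨p⟩ and ⟨p²⟩ separately; (Δp)² = ⟨p²⟩ − ⟨p⟩².
Expand each integrand as polynomial × e^(−2αx²) and use ∫x^(2j)·e^(−2αx²) dx = (2j−1)!!/(4α)^j · √(π/(2α)), odd powers → 0; here √(π/(2α)) = 0.68374. Differentiate with the product rule, d/dx e^(−αx²) = −2αx·e^(−αx²).
Normalization: ∫|Ψ|² dx = 0.49237.
⟨p⟩ = 0.0000 and ⟨p²⟩ = 6.7206.
(Δp)² = 6.7206 − (0.0000)² = 6.7206.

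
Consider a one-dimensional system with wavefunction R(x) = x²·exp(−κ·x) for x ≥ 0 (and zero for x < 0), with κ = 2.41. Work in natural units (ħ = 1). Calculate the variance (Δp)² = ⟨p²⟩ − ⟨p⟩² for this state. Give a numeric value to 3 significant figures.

1.94

Compute ⟨p⟩ and ⟨p²⟩ separately; (Δp)² = ⟨p²⟩ − ⟨p⟩².
Differentiate x²·exp(−κ·x) with the product rule; every integrand then reduces to terms xʲ·e^(−2κx) on [0, ∞), with ∫₀^∞ xʲ·e^(−2κx) dx = j!/(2κ)^(j+1).
Normalization: ∫|R|² dx = 0.0092252.
⟨p⟩ = 0.0000 and ⟨p²⟩ = 1.9360.
(Δp)² = 1.9360 − (0.0000)² = 1.9360.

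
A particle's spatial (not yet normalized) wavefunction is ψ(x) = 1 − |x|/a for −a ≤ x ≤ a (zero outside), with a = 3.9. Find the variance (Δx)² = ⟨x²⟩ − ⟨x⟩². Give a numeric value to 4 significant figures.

1.521

Compute ⟨x⟩ and ⟨x²⟩ separately, then (Δx)² = ⟨x²⟩ − ⟨x⟩².
ψ is even, so ∫ over [−a, a] = 2∫₀ᵃ with ψ = 1 − x/a there: ∫₀ᵃ (1 − x/a)² dx = a/3, ∫₀ᵃ x²(1 − x/a)² dx = a³/30, ∫₀ᵃ x⁴(1 − x/a)² dx = a⁵/105.
Normalization: ∫|ψ|² dx = 2.6000.
⟨x⟩ = 0.0000 and ⟨x²⟩ = 1.5210.
(Δx)² = 1.5210 − (0.0000)² = 1.5210.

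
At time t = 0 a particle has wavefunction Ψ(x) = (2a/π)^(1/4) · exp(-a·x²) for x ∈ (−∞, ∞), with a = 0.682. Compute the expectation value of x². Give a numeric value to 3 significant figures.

0.367

⟨x²⟩ = ∫ x²·|Ψ|² dx (integrals over the domain).
Gaussian moments: ∫x^(2j)·e^(−2ax²) dx = (2j−1)!!/(4a)^j · √(π/(2a)), odd powers integrate to 0; here √(π/(2a)) = 1.5176.
⟨x²⟩ = 0.36657.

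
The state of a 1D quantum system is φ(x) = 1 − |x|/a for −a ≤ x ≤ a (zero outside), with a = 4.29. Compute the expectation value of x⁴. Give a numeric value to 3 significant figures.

⟨x⁴⟩ = ∫ x⁴·|φ|² dx / ∫|φ|² dx (integrals over the domain).
φ is even, so ∫ over [−a, a] = 2∫₀ᵃ with φ = 1 − x/a there: ∫₀ᵃ (1 − x/a)² dx = a/3, ∫₀ᵃ x²(1 − x/a)² dx = a³/30, ∫₀ᵃ x⁴(1 − x/a)² dx = a⁵/105.
State is unnormalized: ∫|φ|² dx = 2.8600, and ∫φ*·x⁴·φ dx = 27.678, so ⟨x⁴⟩ = 27.678 / 2.8600.
⟨x⁴⟩ = 9.6775.

9.68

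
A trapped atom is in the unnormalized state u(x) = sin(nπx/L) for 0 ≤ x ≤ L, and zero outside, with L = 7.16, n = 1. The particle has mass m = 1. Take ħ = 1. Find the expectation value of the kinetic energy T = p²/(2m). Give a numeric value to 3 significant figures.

0.0963

T = −(ħ²/2m) d²/dx², so ⟨T⟩ = −(ħ²/2m) ∫ u*·u'' dx / ∫|u|² dx; with m = 1.
d/dx sin(nπx/L) = (nπ/L)·cos(nπx/L) and d²/dx² sin(nπx/L) = −(nπ/L)²·sin(nπx/L); on 0 ≤ x ≤ L, ∫sin²(nπx/L) dx = L/2 and ∫sin(nπx/L)·cos(nπx/L) dx = 0.
State is unnormalized: ∫|u|² dx = 3.5800, and ∫u*·(−ħ²/2m · u'') dx = 0.34461, so ⟨T⟩ = 0.34461 / 3.5800.
⟨T⟩ = 0.096260.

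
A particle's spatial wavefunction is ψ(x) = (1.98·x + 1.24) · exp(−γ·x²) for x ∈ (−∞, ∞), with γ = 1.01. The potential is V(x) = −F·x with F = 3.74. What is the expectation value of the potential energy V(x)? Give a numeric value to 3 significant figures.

⟨V⟩ = ∫ V(x)·|ψ|² dx / ∫|ψ|² dx.
Expand each integrand as polynomial × e^(−2γx²) and use ∫x^(2j)·e^(−2γx²) dx = (2j−1)!!/(4γ)^j · √(π/(2γ)), odd powers → 0; here √(π/(2γ)) = 1.2471.
State is unnormalized: ∫|ψ|² dx = 3.1277, and ∫ψ*·V(x)·ψ dx = -5.6690, so ⟨V⟩ = -5.6690 / 3.1277.
⟨V⟩ = -1.8125.

-1.81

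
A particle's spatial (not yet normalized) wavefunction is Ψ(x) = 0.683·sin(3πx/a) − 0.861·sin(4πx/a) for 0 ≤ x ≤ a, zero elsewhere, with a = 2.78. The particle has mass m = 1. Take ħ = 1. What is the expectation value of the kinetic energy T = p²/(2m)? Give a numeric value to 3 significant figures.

T = −(ħ²/2m) d²/dx², so ⟨T⟩ = −(ħ²/2m) ∫ Ψ*·Ψ'' dx / ∫|Ψ|² dx; with m = 1.
d²/dx² sin(jπx/a) = −(jπ/a)²·sin(jπx/a); on 0 ≤ x ≤ a, ∫sin²(jπx/a) dx = a/2 and ∫sin(jπx/a)·sin(lπx/a) dx = 0 for j ≠ l, so only diagonal terms survive in ∫|Ψ|² and ∫Ψ·Ψ″; ∫Ψ·Ψ′ dx = [Ψ²/2] between the walls = 0.
State is unnormalized: ∫|Ψ|² dx = 1.6789, and ∫Ψ*·(−ħ²/2m · Ψ'') dx = 14.254, so ⟨T⟩ = 14.254 / 1.6789.
⟨T⟩ = 8.4901.

8.49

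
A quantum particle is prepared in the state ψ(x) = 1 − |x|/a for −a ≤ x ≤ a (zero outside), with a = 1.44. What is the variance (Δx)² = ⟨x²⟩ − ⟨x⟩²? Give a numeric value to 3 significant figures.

0.207

Compute ⟨x⟩ and ⟨x²⟩ separately, then (Δx)² = ⟨x²⟩ − ⟨x⟩².
ψ is even, so ∫ over [−a, a] = 2∫₀ᵃ with ψ = 1 − x/a there: ∫₀ᵃ (1 − x/a)² dx = a/3, ∫₀ᵃ x²(1 − x/a)² dx = a³/30, ∫₀ᵃ x⁴(1 − x/a)² dx = a⁵/105.
Normalization: ∫|ψ|² dx = 0.96000.
⟨x⟩ = 0.0000 and ⟨x²⟩ = 0.20736.
(Δx)² = 0.20736 − (0.0000)² = 0.20736.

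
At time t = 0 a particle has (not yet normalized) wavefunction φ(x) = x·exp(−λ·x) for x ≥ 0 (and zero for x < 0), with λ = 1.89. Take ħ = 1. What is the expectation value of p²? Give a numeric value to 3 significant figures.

3.57

p² φ = −ħ² d²φ/dx²; ⟨p²⟩ = −ħ² ∫ φ*·φ'' dx / ∫|φ|² dx.
Differentiate x·exp(−λ·x) with the product rule; every integrand then reduces to terms xʲ·e^(−2λx) on [0, ∞), with ∫₀^∞ xʲ·e^(−2λx) dx = j!/(2λ)^(j+1).
State is unnormalized: ∫|φ|² dx = 0.037030, and ∫φ*·(−ħ² φ'') dx = 0.13228, so ⟨p²⟩ = 0.13228 / 0.037030.
⟨p²⟩ = 3.5721.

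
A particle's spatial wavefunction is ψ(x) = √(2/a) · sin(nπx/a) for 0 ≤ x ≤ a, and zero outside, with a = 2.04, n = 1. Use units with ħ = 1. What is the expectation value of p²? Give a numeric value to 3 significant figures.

2.37

p² ψ = −ħ² d²ψ/dx²; ⟨p²⟩ = −ħ² ∫ ψ*·ψ'' dx.
d/dx sin(nπx/a) = (nπ/a)·cos(nπx/a) and d²/dx² sin(nπx/a) = −(nπ/a)²·sin(nπx/a); on 0 ≤ x ≤ a, ∫sin²(nπx/a) dx = a/2 and ∫sin(nπx/a)·cos(nπx/a) dx = 0.
⟨p²⟩ = 2.3716.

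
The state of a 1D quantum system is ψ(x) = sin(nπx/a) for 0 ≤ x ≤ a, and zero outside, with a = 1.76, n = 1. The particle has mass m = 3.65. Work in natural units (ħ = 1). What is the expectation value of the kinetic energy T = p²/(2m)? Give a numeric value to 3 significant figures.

0.436

T = −(ħ²/2m) d²/dx², so ⟨T⟩ = −(ħ²/2m) ∫ ψ*·ψ'' dx / ∫|ψ|² dx; with m = 3.65.
d/dx sin(nπx/a) = (nπ/a)·cos(nπx/a) and d²/dx² sin(nπx/a) = −(nπ/a)²·sin(nπx/a); on 0 ≤ x ≤ a, ∫sin²(nπx/a) dx = a/2 and ∫sin(nπx/a)·cos(nπx/a) dx = 0.
State is unnormalized: ∫|ψ|² dx = 0.88000, and ∫ψ*·(−ħ²/2m · ψ'') dx = 0.38409, so ⟨T⟩ = 0.38409 / 0.88000.
⟨T⟩ = 0.43647.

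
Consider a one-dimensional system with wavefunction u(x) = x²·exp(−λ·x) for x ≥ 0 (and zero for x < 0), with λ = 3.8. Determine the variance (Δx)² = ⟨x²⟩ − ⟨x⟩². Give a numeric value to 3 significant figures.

Compute ⟨x⟩ and ⟨x²⟩ separately, then (Δx)² = ⟨x²⟩ − ⟨x⟩².
Every integrand reduces to terms xʲ·e^(−2λx) on [0, ∞); use ∫₀^∞ xʲ·e^(−2λx) dx = j!/(2λ)^(j+1).
Normalization: ∫|u|² dx = 0.00094655.
⟨x⟩ = 0.65789 and ⟨x²⟩ = 0.51939.
(Δx)² = 0.51939 − (0.65789)² = 0.086565.

0.0866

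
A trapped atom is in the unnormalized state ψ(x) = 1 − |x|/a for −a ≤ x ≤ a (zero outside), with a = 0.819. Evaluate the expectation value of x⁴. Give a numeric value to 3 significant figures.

⟨x⁴⟩ = ∫ x⁴·|ψ|² dx / ∫|ψ|² dx (integrals over the domain).
ψ is even, so ∫ over [−a, a] = 2∫₀ᵃ with ψ = 1 − x/a there: ∫₀ᵃ (1 − x/a)² dx = a/3, ∫₀ᵃ x²(1 − x/a)² dx = a³/30, ∫₀ᵃ x⁴(1 − x/a)² dx = a⁵/105.
State is unnormalized: ∫|ψ|² dx = 0.54600, and ∫ψ*·x⁴·ψ dx = 0.0070188, so ⟨x⁴⟩ = 0.0070188 / 0.54600.
⟨x⁴⟩ = 0.012855.

0.0129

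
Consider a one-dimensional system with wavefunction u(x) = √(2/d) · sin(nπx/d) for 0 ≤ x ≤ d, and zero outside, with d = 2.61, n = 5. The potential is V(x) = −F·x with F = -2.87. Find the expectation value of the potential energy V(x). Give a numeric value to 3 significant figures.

3.75

⟨V⟩ = ∫ V(x)·|u|² dx.
With sin²θ = (1 − cos2θ)/2 on 0 ≤ x ≤ d: ∫sin²(nπx/d) dx = d/2, ∫x·sin²(nπx/d) dx = d²/4, ∫x²·sin²(nπx/d) dx = d³·(1/6 − 1/(4n²π²)); higher powers xᵏ the same way, integrating xᵏ·cos(2nπx/d) by parts.
⟨V⟩ = 3.7454.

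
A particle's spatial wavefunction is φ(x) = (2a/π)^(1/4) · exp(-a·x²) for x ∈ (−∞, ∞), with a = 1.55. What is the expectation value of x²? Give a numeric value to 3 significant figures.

0.161

⟨x²⟩ = ∫ x²·|φ|² dx (integrals over the domain).
Gaussian moments: ∫x^(2j)·e^(−2ax²) dx = (2j−1)!!/(4a)^j · √(π/(2a)), odd powers integrate to 0; here √(π/(2a)) = 1.0067.
⟨x²⟩ = 0.16129.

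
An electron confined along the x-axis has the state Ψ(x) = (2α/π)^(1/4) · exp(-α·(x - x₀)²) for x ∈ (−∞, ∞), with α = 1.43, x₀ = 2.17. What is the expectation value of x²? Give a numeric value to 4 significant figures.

4.884

⟨x²⟩ = ∫ x²·|Ψ|² dx (integrals over the domain).
Gaussian moments (u = x − x₀): ∫u^(2j)·e^(−2αu²) du = (2j−1)!!/(4α)^j · √(π/(2α)), odd powers integrate to 0; here √(π/(2α)) = 1.0481.
⟨x²⟩ = 4.8837.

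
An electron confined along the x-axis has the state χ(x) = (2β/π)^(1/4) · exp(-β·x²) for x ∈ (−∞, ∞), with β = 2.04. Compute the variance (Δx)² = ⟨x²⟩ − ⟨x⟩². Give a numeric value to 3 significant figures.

0.123

Compute ⟨x⟩ and ⟨x²⟩ separately, then (Δx)² = ⟨x²⟩ − ⟨x⟩².
Gaussian moments: ∫x^(2j)·e^(−2βx²) dx = (2j−1)!!/(4β)^j · √(π/(2β)), odd powers integrate to 0; here √(π/(2β)) = 0.87750.
⟨x⟩ = 0.0000 and ⟨x²⟩ = 0.12255.
(Δx)² = 0.12255 − (0.0000)² = 0.12255.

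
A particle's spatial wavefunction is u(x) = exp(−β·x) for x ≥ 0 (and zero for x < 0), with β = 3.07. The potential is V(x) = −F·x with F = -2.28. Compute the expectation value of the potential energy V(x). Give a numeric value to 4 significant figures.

0.3713

⟨V⟩ = ∫ V(x)·|u|² dx / ∫|u|² dx.
Every integrand reduces to terms xʲ·e^(−2βx) on [0, ∞); use ∫₀^∞ xʲ·e^(−2βx) dx = j!/(2β)^(j+1).
State is unnormalized: ∫|u|² dx = 0.16287, and ∫u*·V(x)·u dx = 0.060478, so ⟨V⟩ = 0.060478 / 0.16287.
⟨V⟩ = 0.37134.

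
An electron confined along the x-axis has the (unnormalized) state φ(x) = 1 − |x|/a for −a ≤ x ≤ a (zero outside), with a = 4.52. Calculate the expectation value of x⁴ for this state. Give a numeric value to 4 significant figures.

⟨x⁴⟩ = ∫ x⁴·|φ|² dx / ∫|φ|² dx (integrals over the domain).
φ is even, so ∫ over [−a, a] = 2∫₀ᵃ with φ = 1 − x/a there: ∫₀ᵃ (1 − x/a)² dx = a/3, ∫₀ᵃ x²(1 − x/a)² dx = a³/30, ∫₀ᵃ x⁴(1 − x/a)² dx = a⁵/105.
State is unnormalized: ∫|φ|² dx = 3.0133, and ∫φ*·x⁴·φ dx = 35.936, so ⟨x⁴⟩ = 35.936 / 3.0133.
⟨x⁴⟩ = 11.926.

11.93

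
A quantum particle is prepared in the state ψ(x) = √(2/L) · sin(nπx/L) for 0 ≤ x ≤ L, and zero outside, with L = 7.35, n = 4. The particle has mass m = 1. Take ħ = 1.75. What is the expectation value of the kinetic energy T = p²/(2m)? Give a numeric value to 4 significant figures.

T = −(ħ²/2m) d²/dx², so ⟨T⟩ = −(ħ²/2m) ∫ ψ*·ψ'' dx; with m = 1.
d/dx sin(nπx/L) = (nπ/L)·cos(nπx/L) and d²/dx² sin(nπx/L) = −(nπ/L)²·sin(nπx/L); on 0 ≤ x ≤ L, ∫sin²(nπx/L) dx = L/2 and ∫sin(nπx/L)·cos(nπx/L) dx = 0.
⟨T⟩ = 4.4760.

4.476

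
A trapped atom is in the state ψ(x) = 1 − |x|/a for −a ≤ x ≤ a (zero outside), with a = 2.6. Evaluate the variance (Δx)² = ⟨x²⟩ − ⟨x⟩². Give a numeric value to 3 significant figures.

Compute ⟨x⟩ and ⟨x²⟩ separately, then (Δx)² = ⟨x²⟩ − ⟨x⟩².
ψ is even, so ∫ over [−a, a] = 2∫₀ᵃ with ψ = 1 − x/a there: ∫₀ᵃ (1 − x/a)² dx = a/3, ∫₀ᵃ x²(1 − x/a)² dx = a³/30, ∫₀ᵃ x⁴(1 − x/a)² dx = a⁵/105.
Normalization: ∫|ψ|² dx = 1.7333.
⟨x⟩ = 0.0000 and ⟨x²⟩ = 0.67600.
(Δx)² = 0.67600 − (0.0000)² = 0.67600.

0.676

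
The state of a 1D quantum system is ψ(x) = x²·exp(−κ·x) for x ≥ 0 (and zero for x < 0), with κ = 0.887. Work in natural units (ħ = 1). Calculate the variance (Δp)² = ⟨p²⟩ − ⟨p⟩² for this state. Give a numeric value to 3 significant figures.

0.262

Compute ⟨p⟩ and ⟨p²⟩ separately; (Δp)² = ⟨p²⟩ − ⟨p⟩².
Differentiate x²·exp(−κ·x) with the product rule; every integrand then reduces to terms xʲ·e^(−2κx) on [0, ∞), with ∫₀^∞ xʲ·e^(−2κx) dx = j!/(2κ)^(j+1).
Normalization: ∫|ψ|² dx = 1.3660.
⟨p⟩ = 0.0000 and ⟨p²⟩ = 0.26226.
(Δp)² = 0.26226 − (0.0000)² = 0.26226.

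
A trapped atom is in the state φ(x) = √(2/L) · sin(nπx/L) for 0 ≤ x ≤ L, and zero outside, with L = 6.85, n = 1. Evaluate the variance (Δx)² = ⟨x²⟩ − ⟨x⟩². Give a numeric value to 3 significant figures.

Compute ⟨x⟩ and ⟨x²⟩ separately, then (Δx)² = ⟨x²⟩ − ⟨x⟩².
With sin²θ = (1 − cos2θ)/2 on 0 ≤ x ≤ L: ∫sin²(nπx/L) dx = L/2, ∫x·sin²(nπx/L) dx = L²/4, ∫x²·sin²(nπx/L) dx = L³·(1/6 − 1/(4n²π²)); higher powers xᵏ the same way, integrating xᵏ·cos(2nπx/L) by parts.
⟨x⟩ = 3.4250 and ⟨x²⟩ = 13.264.
(Δx)² = 13.264 − (3.4250)² = 1.5331.

1.53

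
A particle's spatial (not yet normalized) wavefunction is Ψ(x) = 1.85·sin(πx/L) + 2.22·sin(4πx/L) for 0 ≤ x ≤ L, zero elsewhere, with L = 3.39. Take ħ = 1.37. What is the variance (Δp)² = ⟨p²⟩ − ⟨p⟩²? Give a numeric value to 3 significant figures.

Compute ⟨p⟩ and ⟨p²⟩ separately; (Δp)² = ⟨p²⟩ − ⟨p⟩².
d²/dx² sin(jπx/L) = −(jπ/L)²·sin(jπx/L); on 0 ≤ x ≤ L, ∫sin²(jπx/L) dx = L/2 and ∫sin(jπx/L)·sin(lπx/L) dx = 0 for j ≠ l, so only diagonal terms survive in ∫|Ψ|² and ∫Ψ·Ψ″; ∫Ψ·Ψ′ dx = [Ψ²/2] between the walls = 0.
Normalization: ∫|Ψ|² dx = 14.155.
⟨p⟩ = 0.0000 and ⟨p²⟩ = 15.881.
(Δp)² = 15.881 − (0.0000)² = 15.881.

15.9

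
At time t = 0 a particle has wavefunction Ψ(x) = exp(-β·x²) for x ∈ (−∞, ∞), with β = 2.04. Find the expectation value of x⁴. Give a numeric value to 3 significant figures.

⟨x⁴⟩ = ∫ x⁴·|Ψ|² dx / ∫|Ψ|² dx (integrals over the domain).
Gaussian moments: ∫x^(2j)·e^(−2βx²) dx = (2j−1)!!/(4β)^j · √(π/(2β)), odd powers integrate to 0; here √(π/(2β)) = 0.87750.
State is unnormalized: ∫|Ψ|² dx = 0.87750, and ∫Ψ*·x⁴·Ψ dx = 0.039535, so ⟨x⁴⟩ = 0.039535 / 0.87750.
⟨x⁴⟩ = 0.045055.

0.0451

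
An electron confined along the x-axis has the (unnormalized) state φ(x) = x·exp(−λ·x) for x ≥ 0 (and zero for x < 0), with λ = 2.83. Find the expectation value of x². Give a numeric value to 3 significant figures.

⟨x²⟩ = ∫ x²·|φ|² dx / ∫|φ|² dx (integrals over the domain).
Every integrand reduces to terms xʲ·e^(−2λx) on [0, ∞); use ∫₀^∞ xʲ·e^(−2λx) dx = j!/(2λ)^(j+1).
State is unnormalized: ∫|φ|² dx = 0.011030, and ∫φ*·x²·φ dx = 0.0041317, so ⟨x²⟩ = 0.0041317 / 0.011030.
⟨x²⟩ = 0.37458.

0.375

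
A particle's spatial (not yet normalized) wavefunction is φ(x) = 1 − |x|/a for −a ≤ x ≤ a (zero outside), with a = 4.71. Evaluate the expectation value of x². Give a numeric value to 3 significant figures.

2.22

⟨x²⟩ = ∫ x²·|φ|² dx / ∫|φ|² dx (integrals over the domain).
φ is even, so ∫ over [−a, a] = 2∫₀ᵃ with φ = 1 − x/a there: ∫₀ᵃ (1 − x/a)² dx = a/3, ∫₀ᵃ x²(1 − x/a)² dx = a³/30, ∫₀ᵃ x⁴(1 − x/a)² dx = a⁵/105.
State is unnormalized: ∫|φ|² dx = 3.1400, and ∫φ*·x²·φ dx = 6.9658, so ⟨x²⟩ = 6.9658 / 3.1400.
⟨x²⟩ = 2.2184.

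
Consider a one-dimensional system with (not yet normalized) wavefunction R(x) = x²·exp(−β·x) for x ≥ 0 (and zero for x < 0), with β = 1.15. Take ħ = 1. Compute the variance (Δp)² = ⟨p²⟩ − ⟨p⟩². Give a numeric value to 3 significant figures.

0.441

Compute ⟨p⟩ and ⟨p²⟩ separately; (Δp)² = ⟨p²⟩ − ⟨p⟩².
Differentiate x²·exp(−β·x) with the product rule; every integrand then reduces to terms xʲ·e^(−2βx) on [0, ∞), with ∫₀^∞ xʲ·e^(−2βx) dx = j!/(2β)^(j+1).
Normalization: ∫|R|² dx = 0.37288.
⟨p⟩ = 0.0000 and ⟨p²⟩ = 0.44083.
(Δp)² = 0.44083 − (0.0000)² = 0.44083.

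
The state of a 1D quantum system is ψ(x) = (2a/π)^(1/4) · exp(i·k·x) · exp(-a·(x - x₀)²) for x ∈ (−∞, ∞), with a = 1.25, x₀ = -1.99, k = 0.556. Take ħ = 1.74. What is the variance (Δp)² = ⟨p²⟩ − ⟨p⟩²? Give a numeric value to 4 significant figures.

Compute ⟨p⟩ and ⟨p²⟩ separately; (Δp)² = ⟨p²⟩ − ⟨p⟩².
Gaussian moments (u = x − x₀): ∫u^(2j)·e^(−2au²) du = (2j−1)!!/(4a)^j · √(π/(2a)), odd powers integrate to 0; here √(π/(2a)) = 1.1210. Derivatives: ψ′ = (ik − 2au)·ψ, ψ″ = ((ik − 2au)² − 2a)·ψ; the odd-in-u pieces drop out.
⟨p⟩ = 0.96744 and ⟨p²⟩ = 4.7204.
(Δp)² = 4.7204 − (0.96744)² = 3.7845.

3.785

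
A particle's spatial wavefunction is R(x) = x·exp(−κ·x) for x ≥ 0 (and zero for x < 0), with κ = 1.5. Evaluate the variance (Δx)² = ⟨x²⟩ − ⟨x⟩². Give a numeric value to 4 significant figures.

Compute ⟨x⟩ and ⟨x²⟩ separately, then (Δx)² = ⟨x²⟩ − ⟨x⟩².
Every integrand reduces to terms xʲ·e^(−2κx) on [0, ∞); use ∫₀^∞ xʲ·e^(−2κx) dx = j!/(2κ)^(j+1).
Normalization: ∫|R|² dx = 0.074074.
⟨x⟩ = 1.0000 and ⟨x²⟩ = 1.3333.
(Δx)² = 1.3333 − (1.0000)² = 0.33333.

0.3333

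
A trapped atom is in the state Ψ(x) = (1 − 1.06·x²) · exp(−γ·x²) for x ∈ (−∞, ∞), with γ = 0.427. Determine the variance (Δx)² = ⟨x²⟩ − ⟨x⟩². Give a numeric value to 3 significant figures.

Compute ⟨x⟩ and ⟨x²⟩ separately, then (Δx)² = ⟨x²⟩ − ⟨x⟩².
Expand each integrand as polynomial × e^(−2γx²) and use ∫x^(2j)·e^(−2γx²) dx = (2j−1)!!/(4γ)^j · √(π/(2γ)), odd powers → 0; here √(π/(2γ)) = 1.9180.
Normalization: ∫|Ψ|² dx = 1.7535.
⟨x⟩ = 0.0000 and ⟨x²⟩ = 1.9556.
(Δx)² = 1.9556 − (0.0000)² = 1.9556.

1.96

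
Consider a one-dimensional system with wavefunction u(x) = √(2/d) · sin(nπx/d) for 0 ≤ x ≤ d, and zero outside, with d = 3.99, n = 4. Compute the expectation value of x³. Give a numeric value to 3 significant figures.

⟨x³⟩ = ∫ x³·|u|² dx (integrals over the domain).
With sin²θ = (1 − cos2θ)/2 on 0 ≤ x ≤ d: ∫sin²(nπx/d) dx = d/2, ∫x·sin²(nπx/d) dx = d²/4, ∫x²·sin²(nπx/d) dx = d³·(1/6 − 1/(4n²π²)); higher powers xᵏ the same way, integrating xᵏ·cos(2nπx/d) by parts.
⟨x³⟩ = 15.579.

15.6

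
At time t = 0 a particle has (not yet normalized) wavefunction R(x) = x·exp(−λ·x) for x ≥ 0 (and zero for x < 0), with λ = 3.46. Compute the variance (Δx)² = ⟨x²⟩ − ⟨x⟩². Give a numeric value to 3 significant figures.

Compute ⟨x⟩ and ⟨x²⟩ separately, then (Δx)² = ⟨x²⟩ − ⟨x⟩².
Every integrand reduces to terms xʲ·e^(−2λx) on [0, ∞); use ∫₀^∞ xʲ·e^(−2λx) dx = j!/(2λ)^(j+1).
Normalization: ∫|R|² dx = 0.0060355.
⟨x⟩ = 0.43353 and ⟨x²⟩ = 0.25059.
(Δx)² = 0.25059 − (0.43353)² = 0.062648.

0.0626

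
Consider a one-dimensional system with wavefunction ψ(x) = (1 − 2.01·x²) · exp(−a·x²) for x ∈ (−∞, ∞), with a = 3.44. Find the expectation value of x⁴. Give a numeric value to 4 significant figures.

⟨x⁴⟩ = ∫ x⁴·|ψ|² dx / ∫|ψ|² dx (integrals over the domain).
Expand each integrand as polynomial × e^(−2ax²) and use ∫x^(2j)·e^(−2ax²) dx = (2j−1)!!/(4a)^j · √(π/(2a)), odd powers → 0; here √(π/(2a)) = 0.67574.
State is unnormalized: ∫|ψ|² dx = 0.52158, and ∫ψ*·x⁴·ψ dx = 0.0030630, so ⟨x⁴⟩ = 0.0030630 / 0.52158.
⟨x⁴⟩ = 0.0058726.

0.005873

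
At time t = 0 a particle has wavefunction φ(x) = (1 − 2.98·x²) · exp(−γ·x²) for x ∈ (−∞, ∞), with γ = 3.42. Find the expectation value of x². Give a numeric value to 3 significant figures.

0.0419

⟨x²⟩ = ∫ x²·|φ|² dx / ∫|φ|² dx (integrals over the domain).
Expand each integrand as polynomial × e^(−2γx²) and use ∫x^(2j)·e^(−2γx²) dx = (2j−1)!!/(4γ)^j · √(π/(2γ)), odd powers → 0; here √(π/(2γ)) = 0.67771.
State is unnormalized: ∫|φ|² dx = 0.47893, and ∫φ*·x²·φ dx = 0.020053, so ⟨x²⟩ = 0.020053 / 0.47893.
⟨x²⟩ = 0.041870.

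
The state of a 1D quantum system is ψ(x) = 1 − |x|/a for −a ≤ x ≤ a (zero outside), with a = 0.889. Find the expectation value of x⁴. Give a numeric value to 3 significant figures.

⟨x⁴⟩ = ∫ x⁴·|ψ|² dx / ∫|ψ|² dx (integrals over the domain).
ψ is even, so ∫ over [−a, a] = 2∫₀ᵃ with ψ = 1 − x/a there: ∫₀ᵃ (1 − x/a)² dx = a/3, ∫₀ᵃ x²(1 − x/a)² dx = a³/30, ∫₀ᵃ x⁴(1 − x/a)² dx = a⁵/105.
State is unnormalized: ∫|ψ|² dx = 0.59267, and ∫ψ*·x⁴·ψ dx = 0.010577, so ⟨x⁴⟩ = 0.010577 / 0.59267.
⟨x⁴⟩ = 0.017846.

0.0178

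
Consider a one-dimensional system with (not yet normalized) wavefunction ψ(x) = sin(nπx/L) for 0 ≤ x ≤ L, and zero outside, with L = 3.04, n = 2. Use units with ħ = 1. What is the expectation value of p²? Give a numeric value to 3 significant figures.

4.27

p² ψ = −ħ² d²ψ/dx²; ⟨p²⟩ = −ħ² ∫ ψ*·ψ'' dx / ∫|ψ|² dx.
d/dx sin(nπx/L) = (nπ/L)·cos(nπx/L) and d²/dx² sin(nπx/L) = −(nπ/L)²·sin(nπx/L); on 0 ≤ x ≤ L, ∫sin²(nπx/L) dx = L/2 and ∫sin(nπx/L)·cos(nπx/L) dx = 0.
State is unnormalized: ∫|ψ|² dx = 1.5200, and ∫ψ*·(−ħ² ψ'') dx = 6.4932, so ⟨p²⟩ = 6.4932 / 1.5200.
⟨p²⟩ = 4.2718.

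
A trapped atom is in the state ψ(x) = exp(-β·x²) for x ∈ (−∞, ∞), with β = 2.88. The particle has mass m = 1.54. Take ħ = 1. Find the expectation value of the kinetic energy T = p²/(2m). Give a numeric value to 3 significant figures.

T = −(ħ²/2m) d²/dx², so ⟨T⟩ = −(ħ²/2m) ∫ ψ*·ψ'' dx / ∫|ψ|² dx; with m = 1.54.
Gaussian moments: ∫x^(2j)·e^(−2βx²) dx = (2j−1)!!/(4β)^j · √(π/(2β)), odd powers integrate to 0; here √(π/(2β)) = 0.73852. Derivatives: d/dx e^(−βx²) = −2βx·e^(−βx²), d²/dx² e^(−βx²) = (4β²x² − 2β)·e^(−βx²).
State is unnormalized: ∫|ψ|² dx = 0.73852, and ∫ψ*·(−ħ²/2m · ψ'') dx = 0.69057, so ⟨T⟩ = 0.69057 / 0.73852.
⟨T⟩ = 0.93506.

0.935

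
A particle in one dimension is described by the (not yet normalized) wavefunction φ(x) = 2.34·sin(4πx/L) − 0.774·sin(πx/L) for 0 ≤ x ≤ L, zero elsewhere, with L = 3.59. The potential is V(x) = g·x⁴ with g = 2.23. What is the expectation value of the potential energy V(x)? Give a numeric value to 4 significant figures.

⟨V⟩ = ∫ V(x)·|φ|² dx / ∫|φ|² dx.
On 0 ≤ x ≤ L (j ≠ l): ∫sin²(jπx/L) dx = L/2, ∫sin(jπx/L)·sin(lπx/L) dx = 0; diagonal moments ∫x·sin²(jπx/L) dx = L²/4, ∫x²·sin²(jπx/L) dx = L³·(1/6 − 1/(4j²π²)); cross terms ∫x·sin(jπx/L)·sin(lπx/L) dx = 0 for j + l even and −4jlL²/(π²(j² − l²)²) for j + l odd, ∫x²·sin(jπx/L)·sin(lπx/L) dx = (−1)^(j+l)·4jlL³/(π²(j² − l²)²); higher powers the same way via product-to-sum and parts.
State is unnormalized: ∫|φ|² dx = 10.904, and ∫φ*·V(x)·φ dx = 813.77, so ⟨V⟩ = 813.77 / 10.904.
⟨V⟩ = 74.630.

74.63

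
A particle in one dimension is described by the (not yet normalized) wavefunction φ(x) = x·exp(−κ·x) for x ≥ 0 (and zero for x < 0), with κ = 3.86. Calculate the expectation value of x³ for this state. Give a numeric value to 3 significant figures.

⟨x³⟩ = ∫ x³·|φ|² dx / ∫|φ|² dx (integrals over the domain).
Every integrand reduces to terms xʲ·e^(−2κx) on [0, ∞); use ∫₀^∞ xʲ·e^(−2κx) dx = j!/(2κ)^(j+1).
State is unnormalized: ∫|φ|² dx = 0.0043469, and ∫φ*·x³·φ dx = 0.00056686, so ⟨x³⟩ = 0.00056686 / 0.0043469.
⟨x³⟩ = 0.13041.

0.130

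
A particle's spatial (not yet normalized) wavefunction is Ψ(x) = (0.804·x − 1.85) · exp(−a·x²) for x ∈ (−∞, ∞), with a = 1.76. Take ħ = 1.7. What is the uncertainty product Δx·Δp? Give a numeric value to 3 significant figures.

0.850

Δx = √(⟨x²⟩−⟨x⟩²), Δp = √(⟨p²⟩−⟨p⟩²).
Expand each integrand as polynomial × e^(−2ax²) and use ∫x^(2j)·e^(−2ax²) dx = (2j−1)!!/(4a)^j · √(π/(2a)), odd powers → 0; here √(π/(2a)) = 0.94472. Differentiate with the product rule, d/dx e^(−ax²) = −2ax·e^(−ax²).
Normalization: ∫|Ψ|² dx = 3.3201.
⟨x⟩ = -0.12024, ⟨x²⟩ = 0.14947 ⇒ Δx = 0.36744.
⟨p⟩ = 0.0000, ⟨p²⟩ = 5.3522 ⇒ Δp = 2.3135.
Δx·Δp = 0.85006.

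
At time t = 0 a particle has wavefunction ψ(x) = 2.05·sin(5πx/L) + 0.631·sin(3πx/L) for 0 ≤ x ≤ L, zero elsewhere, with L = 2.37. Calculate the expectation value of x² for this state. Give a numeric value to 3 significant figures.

⟨x²⟩ = ∫ x²·|ψ|² dx / ∫|ψ|² dx (integrals over the domain).
On 0 ≤ x ≤ L (j ≠ l): ∫sin²(jπx/L) dx = L/2, ∫sin(jπx/L)·sin(lπx/L) dx = 0; diagonal moments ∫x·sin²(jπx/L) dx = L²/4, ∫x²·sin²(jπx/L) dx = L³·(1/6 − 1/(4j²π²)); cross terms ∫x·sin(jπx/L)·sin(lπx/L) dx = 0 for j + l even and −4jlL²/(π²(j² − l²)²) for j + l odd, ∫x²·sin(jπx/L)·sin(lπx/L) dx = (−1)^(j+l)·4jlL³/(π²(j² − l²)²); higher powers the same way via product-to-sum and parts.
State is unnormalized: ∫|ψ|² dx = 5.4518, and ∫ψ*·x²·ψ dx = 10.954, so ⟨x²⟩ = 10.954 / 5.4518.
⟨x²⟩ = 2.0092.

2.01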